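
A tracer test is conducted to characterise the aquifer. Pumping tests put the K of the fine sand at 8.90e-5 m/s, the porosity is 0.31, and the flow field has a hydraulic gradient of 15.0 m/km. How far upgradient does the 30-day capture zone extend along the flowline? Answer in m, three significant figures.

11.2 m

K = 8.90e-5 m/s × 86400 s/d = 7.690 m/d
q = Ki = 7.690 × 0.015 = 0.1153 m/d
v = Ki/n = 7.690·0.015/0.31 = 0.3721 m/d
L = v × T = 0.3721 × 30 = 11.16 m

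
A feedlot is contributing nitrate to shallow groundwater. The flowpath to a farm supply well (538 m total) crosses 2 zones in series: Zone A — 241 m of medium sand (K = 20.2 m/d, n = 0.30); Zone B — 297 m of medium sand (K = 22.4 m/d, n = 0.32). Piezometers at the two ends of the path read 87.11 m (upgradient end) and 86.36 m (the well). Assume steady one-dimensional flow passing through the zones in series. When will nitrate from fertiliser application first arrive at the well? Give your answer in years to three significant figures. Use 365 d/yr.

15.4 years

Total head drop ΔH = 87.11 − 86.36 = 0.75 m
Continuity: the same q passes through each zone, so ΔH = q·Σ(L_j/K_j) — the zones act as resistances in series.
Σ(L/K) = 241/20.2 + 297/22.4 = 11.93 + 13.26 = 25.19 d
q = ΔH / Σ(L/K) = 0.75 / 25.19 = 0.02977 m/d (same in every zone)
Zone A: v = q/n = 0.02977/0.30 = 0.09925 m/d → t_A = 241/0.09925 = 2428 d
Zone B: v = q/n = 0.02977/0.32 = 0.09304 m/d → t_B = 297/0.09304 = 3192 d
Total t = 2428 + 3192 = 5620 d
   = 5620 / 365 = 15.4 yr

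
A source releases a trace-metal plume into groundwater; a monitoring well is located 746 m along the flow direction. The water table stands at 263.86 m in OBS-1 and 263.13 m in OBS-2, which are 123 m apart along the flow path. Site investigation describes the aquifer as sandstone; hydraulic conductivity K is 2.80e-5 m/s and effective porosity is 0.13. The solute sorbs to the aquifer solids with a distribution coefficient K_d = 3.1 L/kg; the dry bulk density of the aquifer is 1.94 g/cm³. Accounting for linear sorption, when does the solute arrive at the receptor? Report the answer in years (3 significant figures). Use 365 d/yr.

875 years

Hydraulic gradient i = (263.86 − 263.13) / 123 = 0.73 / 123 = 0.005935
K = 2.80e-5 m/s × 86400 s/d = 2.419 m/d
Specific discharge q = 2.419 × 0.005935 = 0.01436 m/d
v = Ki/n = 2.419·0.005935/0.13 = 0.1104 m/d
Retardation R = 1 + ρ_b·K_d/n = 1 + 1.94×3.1/0.13 = 47.26
Contaminant velocity v_c = v/R = 0.1104/47.26 = 0.002337 m/d
t = L/v_c = 746/0.002337 = 319200 d
   = 319200/365 = 875 yr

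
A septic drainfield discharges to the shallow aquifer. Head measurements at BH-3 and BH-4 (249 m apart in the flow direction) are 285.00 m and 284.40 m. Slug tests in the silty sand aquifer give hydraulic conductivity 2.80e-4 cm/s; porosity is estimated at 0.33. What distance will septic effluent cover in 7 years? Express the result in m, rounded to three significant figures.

Hydraulic gradient i = (285.00 − 284.40) / 249 = 0.60 / 249 = 0.002410
K = 2.80e-4 cm/s × 864 = 0.2419 m/d
Specific discharge q = 0.2419 × 0.002410 = 5.829e-4 m/d
Seepage velocity v = q / n = 5.829e-4 / 0.33 = 0.001766 m/d
T = 7 yr × 365 = 2555 d
L = v × T = 0.001766 × 2555 = 4.513 m

4.51 m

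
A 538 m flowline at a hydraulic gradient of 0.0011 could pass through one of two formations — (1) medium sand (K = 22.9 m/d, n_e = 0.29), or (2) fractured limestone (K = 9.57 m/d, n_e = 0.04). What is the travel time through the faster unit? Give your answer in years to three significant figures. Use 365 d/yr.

5.60 years

Unit 1 (medium sand): v = 22.9×0.0011/0.29 = 0.08686 m/d, t = 538/0.08686 = 6194 d
Unit 2 (fractured limestone): v = 9.57×0.0011/0.04 = 0.2632 m/d, t = 538/0.2632 = 2044 d
Faster: 2044 d / 365 = 5.60 yr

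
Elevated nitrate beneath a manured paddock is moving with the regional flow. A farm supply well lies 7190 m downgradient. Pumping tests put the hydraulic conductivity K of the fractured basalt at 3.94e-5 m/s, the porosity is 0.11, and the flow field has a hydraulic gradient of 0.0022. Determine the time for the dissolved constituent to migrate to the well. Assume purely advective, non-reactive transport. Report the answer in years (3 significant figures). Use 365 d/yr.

289 years

K = 3.94e-5 m/s × 86400 s/d = 3.404 m/d
Darcy flux q = K·i = 3.404 × 0.0022 = 0.007489 m/d
v = Ki/n = 3.404·0.0022/0.11 = 0.06808 m/d
t = L / v = 7190 / 0.06808 = 105600 d
   = 105600 / 365 = 289 yr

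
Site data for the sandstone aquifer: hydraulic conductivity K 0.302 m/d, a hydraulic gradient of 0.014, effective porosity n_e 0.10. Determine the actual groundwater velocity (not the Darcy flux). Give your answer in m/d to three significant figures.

0.0423 m/d

q = Ki = 0.302 × 0.014 = 0.004228 m/d
Average linear velocity = 0.004228 / 0.10 = 0.04228 m/d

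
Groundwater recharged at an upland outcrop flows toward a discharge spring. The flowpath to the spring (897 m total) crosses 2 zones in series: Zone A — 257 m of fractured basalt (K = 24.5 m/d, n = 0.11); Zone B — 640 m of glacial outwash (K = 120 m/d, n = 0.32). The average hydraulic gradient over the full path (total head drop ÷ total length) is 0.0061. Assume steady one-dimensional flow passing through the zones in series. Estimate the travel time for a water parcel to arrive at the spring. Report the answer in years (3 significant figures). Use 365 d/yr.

1.85 years

Steady 1-D flow in series ⇒ the Darcy flux q is identical in every zone and the zone head losses add (resistances L/K in series).
Σ(L/K) = 257/24.5 + 640/120 = 10.49 + 5.333 = 15.82 d
K_eq = L_total / Σ(L/K) = 897 / 15.82 = 56.69 m/d
q = K_eq · i = 56.69 × 0.0061 = 0.3458 m/d (same in every zone)
Zone A: v = q/n = 0.3458/0.11 = 3.144 m/d → t_A = 257/3.144 = 81.75 d
Zone B: v = q/n = 0.3458/0.32 = 1.081 m/d → t_B = 640/1.081 = 592.2 d
Total t = 81.75 + 592.2 = 674.0 d
   = 674.0 / 365 = 1.85 yr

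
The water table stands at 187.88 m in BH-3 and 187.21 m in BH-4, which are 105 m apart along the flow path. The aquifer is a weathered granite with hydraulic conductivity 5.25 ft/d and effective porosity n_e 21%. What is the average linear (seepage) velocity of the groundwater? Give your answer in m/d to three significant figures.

0.0486 m/d

Hydraulic gradient i = (187.88 − 187.21) / 105 = 0.67 / 105 = 0.006381
K = 5.25 ft/d × 0.3048 = 1.600 m/d
Darcy flux q = K·i = 1.600 × 0.006381 = 0.01021 m/d
v_s = q/n_e = 0.01021/0.21 = 0.04862 m/d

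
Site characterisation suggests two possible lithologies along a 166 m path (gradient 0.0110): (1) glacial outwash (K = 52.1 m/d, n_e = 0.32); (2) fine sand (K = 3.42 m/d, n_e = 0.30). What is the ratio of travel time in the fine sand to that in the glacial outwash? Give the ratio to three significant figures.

Unit 1 (glacial outwash): v = 52.1×0.011/0.32 = 1.791 m/d, t = 166/1.791 = 92.69 d
Unit 2 (fine sand): v = 3.42×0.011/0.30 = 0.1254 m/d, t = 166/0.1254 = 1324 d
t(fine sand) / t(glacial outwash) = 1324/92.69 = 14.3

14.3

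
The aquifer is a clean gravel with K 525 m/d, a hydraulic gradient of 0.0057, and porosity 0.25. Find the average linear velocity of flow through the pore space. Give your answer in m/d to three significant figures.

12.0 m/d

Specific discharge q = 525 × 0.0057 = 2.993 m/d
Seepage velocity v = q / n = 2.993 / 0.25 = 11.97 m/d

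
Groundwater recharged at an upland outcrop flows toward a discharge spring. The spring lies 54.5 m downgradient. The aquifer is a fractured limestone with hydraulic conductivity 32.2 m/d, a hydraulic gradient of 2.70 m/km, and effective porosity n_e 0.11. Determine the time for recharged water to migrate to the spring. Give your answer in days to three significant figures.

69.0 days

Darcy flux q = K·i = 32.2 × 0.0027 = 0.08694 m/d
Average linear velocity = 0.08694 / 0.11 = 0.7904 m/d
t = L / v = 54.5 / 0.7904 = 68.96 d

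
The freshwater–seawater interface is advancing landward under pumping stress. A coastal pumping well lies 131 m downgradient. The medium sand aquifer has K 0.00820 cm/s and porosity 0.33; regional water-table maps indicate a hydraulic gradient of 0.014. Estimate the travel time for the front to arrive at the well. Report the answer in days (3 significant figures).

K = 0.00820 cm/s × 864 = 7.085 m/d
q = Ki = 7.085 × 0.014 = 0.09919 m/d
v_s = q/n_e = 0.09919/0.33 = 0.3006 m/d
t = L / v = 131 / 0.3006 = 435.8 d

436 days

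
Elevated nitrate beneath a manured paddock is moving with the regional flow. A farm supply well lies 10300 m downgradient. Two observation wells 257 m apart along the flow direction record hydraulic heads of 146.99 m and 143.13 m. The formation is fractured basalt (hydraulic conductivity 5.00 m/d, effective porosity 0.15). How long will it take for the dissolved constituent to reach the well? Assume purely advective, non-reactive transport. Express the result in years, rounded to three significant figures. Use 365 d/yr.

56.4 years

Hydraulic gradient i = (146.99 − 143.13) / 257 = 3.86 / 257 = 0.01502
Darcy flux q = K·i = 5.00 × 0.01502 = 0.07510 m/d
Seepage velocity v = q / n = 0.07510 / 0.15 = 0.5006 m/d
t = L / v = 10300 / 0.5006 = 20570 d
   = 20570 / 365 = 56.4 yr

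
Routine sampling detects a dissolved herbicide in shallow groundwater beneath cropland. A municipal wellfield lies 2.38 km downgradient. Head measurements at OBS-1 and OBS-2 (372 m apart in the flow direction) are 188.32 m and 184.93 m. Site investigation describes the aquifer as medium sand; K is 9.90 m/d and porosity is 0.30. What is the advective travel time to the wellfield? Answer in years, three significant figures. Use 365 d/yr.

Hydraulic gradient i = (188.32 − 184.93) / 372 = 3.39 / 372 = 0.009113
Specific discharge q = 9.90 × 0.009113 = 0.09022 m/d
v = Ki/n = 9.90·0.009113/0.30 = 0.3007 m/d
L = 2.38 km = 2380 m
t = L / v = 2380 / 0.3007 = 7914 d
   = 7914 / 365 = 21.7 yr

21.7 years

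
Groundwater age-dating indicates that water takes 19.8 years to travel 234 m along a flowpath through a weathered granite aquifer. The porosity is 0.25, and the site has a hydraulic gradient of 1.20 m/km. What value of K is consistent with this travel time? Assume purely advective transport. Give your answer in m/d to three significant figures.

6.75 m/d

t = 19.8 years = 7227 d
v = L / t = 234 / 7227 = 0.03238 m/d
K = v · n / i = 0.03238 × 0.25 / 0.0012 = 6.75 m/d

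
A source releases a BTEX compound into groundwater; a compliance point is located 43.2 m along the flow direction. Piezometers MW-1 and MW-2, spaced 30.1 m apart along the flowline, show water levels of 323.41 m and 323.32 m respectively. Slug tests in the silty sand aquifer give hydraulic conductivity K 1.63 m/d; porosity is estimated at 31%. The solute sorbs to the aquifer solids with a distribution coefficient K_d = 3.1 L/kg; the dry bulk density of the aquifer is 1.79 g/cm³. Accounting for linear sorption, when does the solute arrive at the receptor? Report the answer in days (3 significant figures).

Hydraulic gradient i = (323.41 − 323.32) / 30.1 = 0.09 / 30.1 = 0.002990
Specific discharge q = 1.63 × 0.002990 = 0.004874 m/d
v = Ki/n = 1.63·0.002990/0.31 = 0.01572 m/d
Retardation R = 1 + ρ_b·K_d/n = 1 + 1.79×3.1/0.31 = 18.90
Contaminant velocity v_c = v/R = 0.01572/18.90 = 8.318e-4 m/d
t = L/v_c = 43.2/8.318e-4 = 51930 d

51900 days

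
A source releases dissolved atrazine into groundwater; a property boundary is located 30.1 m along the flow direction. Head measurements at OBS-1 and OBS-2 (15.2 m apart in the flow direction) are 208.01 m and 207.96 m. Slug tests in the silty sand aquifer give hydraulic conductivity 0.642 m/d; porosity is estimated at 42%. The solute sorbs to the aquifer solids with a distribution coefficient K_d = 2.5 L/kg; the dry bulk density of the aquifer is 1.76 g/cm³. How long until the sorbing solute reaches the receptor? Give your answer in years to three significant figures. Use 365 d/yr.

188 years

Hydraulic gradient i = (208.01 − 207.96) / 15.2 = 0.05 / 15.2 = 0.003289
q = Ki = 0.642 × 0.003289 = 0.002112 m/d
v = Ki/n = 0.642·0.003289/0.42 = 0.005028 m/d
Retardation R = 1 + ρ_b·K_d/n = 1 + 1.76×2.5/0.42 = 11.48
Contaminant velocity v_c = v/R = 0.005028/11.48 = 4.381e-4 m/d
t = L/v_c = 30.1/4.381e-4 = 68700 d
   = 68700/365 = 188 yr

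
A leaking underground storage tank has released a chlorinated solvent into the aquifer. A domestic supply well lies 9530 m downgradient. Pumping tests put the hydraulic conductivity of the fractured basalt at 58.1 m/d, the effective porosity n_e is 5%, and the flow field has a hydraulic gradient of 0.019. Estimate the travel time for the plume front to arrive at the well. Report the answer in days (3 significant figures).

432 days

Specific discharge q = 58.1 × 0.019 = 1.104 m/d
v_s = q/n_e = 1.104/0.05 = 22.08 m/d
t = L / v = 9530 / 22.08 = 431.7 d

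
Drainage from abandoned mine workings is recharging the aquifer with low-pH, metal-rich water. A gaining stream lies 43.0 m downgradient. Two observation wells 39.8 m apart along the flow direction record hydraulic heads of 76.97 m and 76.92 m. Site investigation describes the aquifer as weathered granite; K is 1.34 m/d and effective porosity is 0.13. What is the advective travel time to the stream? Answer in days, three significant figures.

3320 days

Hydraulic gradient i = (76.97 − 76.92) / 39.8 = 0.05 / 39.8 = 0.001256
q = Ki = 1.34 × 0.001256 = 0.001683 m/d
v = Ki/n = 1.34·0.001256/0.13 = 0.01295 m/d
t = L / v = 43.0 / 0.01295 = 3321 d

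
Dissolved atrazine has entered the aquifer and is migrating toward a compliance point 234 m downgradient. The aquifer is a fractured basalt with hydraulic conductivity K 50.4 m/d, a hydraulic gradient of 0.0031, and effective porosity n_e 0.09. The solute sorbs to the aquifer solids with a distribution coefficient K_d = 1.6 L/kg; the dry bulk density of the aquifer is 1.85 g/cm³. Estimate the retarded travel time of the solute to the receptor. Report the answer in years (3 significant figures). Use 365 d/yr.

12.5 years

Specific discharge q = 50.4 × 0.0031 = 0.1562 m/d
Average linear velocity = 0.1562 / 0.09 = 1.736 m/d
Retardation R = 1 + ρ_b·K_d/n = 1 + 1.85×1.6/0.09 = 33.89
Contaminant velocity v_c = v/R = 1.736/33.89 = 0.05123 m/d
t = L/v_c = 234/0.05123 = 4568 d
   = 4568/365 = 12.5 yr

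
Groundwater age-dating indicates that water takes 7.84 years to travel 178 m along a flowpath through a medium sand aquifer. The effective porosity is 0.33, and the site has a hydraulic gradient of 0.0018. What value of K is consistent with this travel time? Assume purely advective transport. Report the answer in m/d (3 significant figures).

t = 7.84 years = 2862 d
v = L / t = 178 / 2862 = 0.06220 m/d
K = v · n / i = 0.06220 × 0.33 / 0.0018 = 11.4 m/d

11.4 m/d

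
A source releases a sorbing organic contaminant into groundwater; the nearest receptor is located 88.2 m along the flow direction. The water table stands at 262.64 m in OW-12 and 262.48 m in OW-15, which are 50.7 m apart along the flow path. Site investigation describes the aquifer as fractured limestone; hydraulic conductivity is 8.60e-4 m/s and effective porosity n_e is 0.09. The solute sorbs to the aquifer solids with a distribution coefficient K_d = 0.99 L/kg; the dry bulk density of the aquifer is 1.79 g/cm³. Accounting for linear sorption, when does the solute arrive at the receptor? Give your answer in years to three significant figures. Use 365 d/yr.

1.92 years

Hydraulic gradient i = (262.64 − 262.48) / 50.7 = 0.16 / 50.7 = 0.003156
K = 8.60e-4 m/s × 86400 s/d = 74.30 m/d
q = Ki = 74.30 × 0.003156 = 0.2345 m/d
Seepage velocity v = q / n = 0.2345 / 0.09 = 2.605 m/d
Retardation R = 1 + ρ_b·K_d/n = 1 + 1.79×0.99/0.09 = 20.69
Contaminant velocity v_c = v/R = 2.605/20.69 = 0.1259 m/d
t = L/v_c = 88.2/0.1259 = 700.4 d
   = 700.4/365 = 1.92 yr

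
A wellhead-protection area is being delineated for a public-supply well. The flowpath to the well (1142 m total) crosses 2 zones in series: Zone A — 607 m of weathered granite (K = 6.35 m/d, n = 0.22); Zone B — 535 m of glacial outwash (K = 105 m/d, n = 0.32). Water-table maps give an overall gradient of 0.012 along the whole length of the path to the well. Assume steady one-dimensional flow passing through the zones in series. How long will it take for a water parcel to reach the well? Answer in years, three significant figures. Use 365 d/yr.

6.13 years

Steady 1-D flow in series ⇒ the Darcy flux q is identical in every zone and the zone head losses add (resistances L/K in series).
Σ(L/K) = 607/6.35 + 535/105 = 95.59 + 5.095 = 100.7 d
K_eq = L_total / Σ(L/K) = 1142 / 100.7 = 11.34 m/d
q = K_eq · i = 11.34 × 0.012 = 0.1361 m/d (same in every zone)
Zone A: v = q/n = 0.1361/0.22 = 0.6187 m/d → t_A = 607/0.6187 = 981.1 d
Zone B: v = q/n = 0.1361/0.32 = 0.4253 m/d → t_B = 535/0.4253 = 1258 d
Total t = 981.1 + 1258 = 2239 d
   = 2239 / 365 = 6.13 yr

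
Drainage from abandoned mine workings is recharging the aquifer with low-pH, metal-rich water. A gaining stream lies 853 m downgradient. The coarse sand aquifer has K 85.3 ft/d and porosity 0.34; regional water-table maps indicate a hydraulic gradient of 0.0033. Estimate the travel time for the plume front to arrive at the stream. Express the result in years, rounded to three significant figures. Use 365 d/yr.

9.26 years

K = 85.3 ft/d × 0.3048 = 26.00 m/d
Specific discharge q = 26.00 × 0.0033 = 0.08580 m/d
Seepage velocity v = q / n = 0.08580 / 0.34 = 0.2523 m/d
t = L / v = 853 / 0.2523 = 3380 d
   = 3380 / 365 = 9.26 yr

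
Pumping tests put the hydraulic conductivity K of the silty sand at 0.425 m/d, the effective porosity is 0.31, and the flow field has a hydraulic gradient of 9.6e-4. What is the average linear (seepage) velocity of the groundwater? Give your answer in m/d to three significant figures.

0.00132 m/d

Specific discharge q = 0.425 × 9.6e-4 = 4.080e-4 m/d
Average linear velocity = 4.080e-4 / 0.31 = 0.001316 m/d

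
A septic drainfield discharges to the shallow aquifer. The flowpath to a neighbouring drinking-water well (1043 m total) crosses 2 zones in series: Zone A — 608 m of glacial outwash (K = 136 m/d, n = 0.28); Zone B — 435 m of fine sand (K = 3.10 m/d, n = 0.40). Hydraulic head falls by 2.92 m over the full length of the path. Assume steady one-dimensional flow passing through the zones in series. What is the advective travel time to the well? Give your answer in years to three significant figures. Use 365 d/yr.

Continuity: the same q passes through each zone, so ΔH = q·Σ(L_j/K_j) — the zones act as resistances in series.
Σ(L/K) = 608/136 + 435/3.10 = 4.471 + 140.3 = 144.8 d
q = ΔH / Σ(L/K) = 2.92 / 144.8 = 0.02017 m/d (same in every zone)
Zone A: v = q/n = 0.02017/0.28 = 0.07202 m/d → t_A = 608/0.07202 = 8442 d
Zone B: v = q/n = 0.02017/0.40 = 0.05042 m/d → t_B = 435/0.05042 = 8628 d
Total t = 8442 + 8628 = 17070 d
   = 17070 / 365 = 46.8 yr

46.8 years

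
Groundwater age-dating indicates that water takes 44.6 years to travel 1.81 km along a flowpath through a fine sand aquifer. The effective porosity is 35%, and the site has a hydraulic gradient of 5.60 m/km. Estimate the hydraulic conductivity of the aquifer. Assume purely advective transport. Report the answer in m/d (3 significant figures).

t = 44.6 years = 16280 d
L = 1.81 km = 1810 m
v = L / t = 1810 / 16280 = 0.1112 m/d
K = v · n / i = 0.1112 × 0.35 / 0.0056 = 6.95 m/d

6.95 m/d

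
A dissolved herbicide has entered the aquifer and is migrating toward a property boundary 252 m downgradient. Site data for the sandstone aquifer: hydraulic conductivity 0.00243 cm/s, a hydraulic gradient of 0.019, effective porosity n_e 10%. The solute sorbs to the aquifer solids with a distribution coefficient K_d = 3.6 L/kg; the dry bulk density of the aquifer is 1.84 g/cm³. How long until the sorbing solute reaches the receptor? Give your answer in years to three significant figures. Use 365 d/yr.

116 years

K = 0.00243 cm/s × 864 = 2.100 m/d
Darcy flux q = K·i = 2.100 × 0.019 = 0.03989 m/d
v_s = q/n_e = 0.03989/0.10 = 0.3989 m/d
Retardation R = 1 + ρ_b·K_d/n = 1 + 1.84×3.6/0.10 = 67.24
Contaminant velocity v_c = v/R = 0.3989/67.24 = 0.005933 m/d
t = L/v_c = 252/0.005933 = 42480 d
   = 42480/365 = 116 yr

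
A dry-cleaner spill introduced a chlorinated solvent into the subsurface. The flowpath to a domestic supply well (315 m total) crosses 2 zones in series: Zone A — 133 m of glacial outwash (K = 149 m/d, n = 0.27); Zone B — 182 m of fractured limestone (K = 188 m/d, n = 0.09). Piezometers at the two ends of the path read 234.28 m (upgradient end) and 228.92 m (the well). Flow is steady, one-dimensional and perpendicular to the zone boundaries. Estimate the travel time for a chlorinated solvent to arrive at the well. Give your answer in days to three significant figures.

Total head drop ΔH = 234.28 − 228.92 = 5.36 m
Continuity: the same q passes through each zone, so ΔH = q·Σ(L_j/K_j) — the zones act as resistances in series.
Σ(L/K) = 133/149 + 182/188 = 0.8926 + 0.9681 = 1.861 d
q = ΔH / Σ(L/K) = 5.36 / 1.861 = 2.881 m/d (same in every zone)
Zone A: v = q/n = 2.881/0.27 = 10.67 m/d → t_A = 133/10.67 = 12.47 d
Zone B: v = q/n = 2.881/0.09 = 32.01 m/d → t_B = 182/32.01 = 5.686 d
Total t = 12.47 + 5.686 = 18.15 d

18.2 days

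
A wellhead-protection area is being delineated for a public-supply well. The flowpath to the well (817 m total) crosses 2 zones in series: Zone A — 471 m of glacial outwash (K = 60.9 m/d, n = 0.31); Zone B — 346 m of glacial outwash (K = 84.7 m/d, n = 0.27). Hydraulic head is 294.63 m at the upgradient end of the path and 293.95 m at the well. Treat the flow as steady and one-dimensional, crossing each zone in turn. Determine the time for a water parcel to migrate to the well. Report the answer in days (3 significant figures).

4160 days

Total head drop ΔH = 294.63 − 293.95 = 0.68 m
Continuity: the same q passes through each zone, so ΔH = q·Σ(L_j/K_j) — the zones act as resistances in series.
Σ(L/K) = 471/60.9 + 346/84.7 = 7.734 + 4.085 = 11.82 d
q = ΔH / Σ(L/K) = 0.68 / 11.82 = 0.05753 m/d (same in every zone)
Zone A: v = q/n = 0.05753/0.31 = 0.1856 m/d → t_A = 471/0.1856 = 2538 d
Zone B: v = q/n = 0.05753/0.27 = 0.2131 m/d → t_B = 346/0.2131 = 1624 d
Total t = 2538 + 1624 = 4162 d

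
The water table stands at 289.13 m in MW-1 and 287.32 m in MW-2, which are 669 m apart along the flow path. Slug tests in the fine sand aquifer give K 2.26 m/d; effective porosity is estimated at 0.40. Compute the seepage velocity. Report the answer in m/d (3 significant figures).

0.0153 m/d

Hydraulic gradient i = (289.13 − 287.32) / 669 = 1.81 / 669 = 0.002706
q = Ki = 2.26 × 0.002706 = 0.006114 m/d
Average linear velocity = 0.006114 / 0.40 = 0.01529 m/d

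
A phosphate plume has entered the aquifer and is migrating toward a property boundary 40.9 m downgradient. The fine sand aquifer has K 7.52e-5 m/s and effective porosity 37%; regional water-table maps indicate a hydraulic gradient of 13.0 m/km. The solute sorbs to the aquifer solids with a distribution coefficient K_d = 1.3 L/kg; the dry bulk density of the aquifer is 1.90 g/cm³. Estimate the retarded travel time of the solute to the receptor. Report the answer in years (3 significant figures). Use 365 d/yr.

K = 7.52e-5 m/s × 86400 s/d = 6.497 m/d
q = Ki = 6.497 × 0.013 = 0.08446 m/d
v = Ki/n = 6.497·0.013/0.37 = 0.2283 m/d
Retardation R = 1 + ρ_b·K_d/n = 1 + 1.90×1.3/0.37 = 7.676
Contaminant velocity v_c = v/R = 0.2283/7.676 = 0.02974 m/d
t = L/v_c = 40.9/0.02974 = 1375 d
   = 1375/365 = 3.77 yr

3.77 years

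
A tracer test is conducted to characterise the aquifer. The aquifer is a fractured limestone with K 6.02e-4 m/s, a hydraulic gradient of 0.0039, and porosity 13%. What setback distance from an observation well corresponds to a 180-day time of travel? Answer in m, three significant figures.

K = 6.02e-4 m/s × 86400 s/d = 52.01 m/d
Darcy flux q = K·i = 52.01 × 0.0039 = 0.2028 m/d
v = Ki/n = 52.01·0.0039/0.13 = 1.560 m/d
L = v × T = 1.560 × 180 = 280.9 m

281 m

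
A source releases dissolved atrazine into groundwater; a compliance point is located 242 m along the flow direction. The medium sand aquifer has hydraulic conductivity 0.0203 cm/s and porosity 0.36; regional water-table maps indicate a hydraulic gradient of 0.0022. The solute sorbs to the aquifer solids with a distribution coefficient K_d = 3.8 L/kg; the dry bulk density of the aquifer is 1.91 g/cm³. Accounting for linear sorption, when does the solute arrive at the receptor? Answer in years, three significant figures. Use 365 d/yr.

K = 0.0203 cm/s × 864 = 17.54 m/d
q = Ki = 17.54 × 0.0022 = 0.03859 m/d
Average linear velocity = 0.03859 / 0.36 = 0.1072 m/d
Retardation R = 1 + ρ_b·K_d/n = 1 + 1.91×3.8/0.36 = 21.16
Contaminant velocity v_c = v/R = 0.1072/21.16 = 0.005065 m/d
t = L/v_c = 242/0.005065 = 47780 d
   = 47780/365 = 131 yr

131 years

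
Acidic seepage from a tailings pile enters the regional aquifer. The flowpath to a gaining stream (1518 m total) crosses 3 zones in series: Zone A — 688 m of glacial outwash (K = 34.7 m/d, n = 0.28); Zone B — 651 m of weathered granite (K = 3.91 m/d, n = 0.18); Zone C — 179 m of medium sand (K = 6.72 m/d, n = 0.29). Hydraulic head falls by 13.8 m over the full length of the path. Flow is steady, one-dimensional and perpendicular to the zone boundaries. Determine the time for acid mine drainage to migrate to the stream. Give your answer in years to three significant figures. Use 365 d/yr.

15.3 years

Steady 1-D flow in series ⇒ the Darcy flux q is identical in every zone and the zone head losses add (resistances L/K in series).
Σ(L/K) = 688/34.7 + 651/3.91 + 179/6.72 = 19.83 + 166.5 + 26.64 = 213.0 d
q = ΔH / Σ(L/K) = 13.8 / 213.0 = 0.06480 m/d (same in every zone)
Zone A: v = q/n = 0.06480/0.28 = 0.2314 m/d → t_A = 688/0.2314 = 2973 d
Zone B: v = q/n = 0.06480/0.18 = 0.3600 m/d → t_B = 651/0.3600 = 1808 d
Zone C: v = q/n = 0.06480/0.29 = 0.2235 m/d → t_C = 179/0.2235 = 801.1 d
Total t = 2973 + 1808 + 801.1 = 5582 d
   = 5582 / 365 = 15.3 yr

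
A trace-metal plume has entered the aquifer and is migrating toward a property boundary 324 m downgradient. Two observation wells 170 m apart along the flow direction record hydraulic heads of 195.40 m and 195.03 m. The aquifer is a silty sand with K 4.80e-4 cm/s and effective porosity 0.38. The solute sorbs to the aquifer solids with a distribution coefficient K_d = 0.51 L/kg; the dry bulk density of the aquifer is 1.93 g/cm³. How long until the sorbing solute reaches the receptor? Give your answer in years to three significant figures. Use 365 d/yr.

1340 years

Hydraulic gradient i = (195.40 − 195.03) / 170 = 0.37 / 170 = 0.002176
K = 4.80e-4 cm/s × 864 = 0.4147 m/d
q = Ki = 0.4147 × 0.002176 = 9.026e-4 m/d
v_s = q/n_e = 9.026e-4/0.38 = 0.002375 m/d
Retardation R = 1 + ρ_b·K_d/n = 1 + 1.93×0.51/0.38 = 3.590
Contaminant velocity v_c = v/R = 0.002375/3.590 = 6.616e-4 m/d
t = L/v_c = 324/6.616e-4 = 489700 d
   = 489700/365 = 1340 yr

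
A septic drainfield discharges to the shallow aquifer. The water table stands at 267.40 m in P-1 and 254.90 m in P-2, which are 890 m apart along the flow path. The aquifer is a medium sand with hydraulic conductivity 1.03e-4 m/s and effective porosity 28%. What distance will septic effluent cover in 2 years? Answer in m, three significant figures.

Hydraulic gradient i = (267.40 − 254.90) / 890 = 12.50 / 890 = 0.01404
K = 1.03e-4 m/s × 86400 s/d = 8.899 m/d
Darcy flux q = K·i = 8.899 × 0.01404 = 0.1250 m/d
Average linear velocity = 0.1250 / 0.28 = 0.4464 m/d
T = 2 yr × 365 = 730 d
L = v × T = 0.4464 × 730 = 325.9 m

326 m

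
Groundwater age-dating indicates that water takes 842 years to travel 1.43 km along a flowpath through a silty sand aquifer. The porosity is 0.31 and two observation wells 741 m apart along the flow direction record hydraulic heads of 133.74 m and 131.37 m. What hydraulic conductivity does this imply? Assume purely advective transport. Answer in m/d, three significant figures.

0.451 m/d

Hydraulic gradient i = (133.74 − 131.37) / 741 = 2.37 / 741 = 0.003198
t = 842 years = 307300 d
L = 1.43 km = 1430 m
v = L / t = 1430 / 307300 = 0.004653 m/d
K = v · n / i = 0.004653 × 0.31 / 0.003198 = 0.451 m/d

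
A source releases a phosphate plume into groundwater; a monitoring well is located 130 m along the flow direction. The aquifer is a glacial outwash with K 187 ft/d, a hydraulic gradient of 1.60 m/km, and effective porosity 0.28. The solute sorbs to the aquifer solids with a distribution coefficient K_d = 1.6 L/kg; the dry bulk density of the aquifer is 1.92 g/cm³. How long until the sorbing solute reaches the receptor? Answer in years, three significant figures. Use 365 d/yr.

K = 187 ft/d × 0.3048 = 57.00 m/d
q = Ki = 57.00 × 0.0016 = 0.09120 m/d
v = Ki/n = 57.00·0.0016/0.28 = 0.3257 m/d
Retardation R = 1 + ρ_b·K_d/n = 1 + 1.92×1.6/0.28 = 11.97
Contaminant velocity v_c = v/R = 0.3257/11.97 = 0.02721 m/d
t = L/v_c = 130/0.02721 = 4778 d
   = 4778/365 = 13.1 yr

13.1 years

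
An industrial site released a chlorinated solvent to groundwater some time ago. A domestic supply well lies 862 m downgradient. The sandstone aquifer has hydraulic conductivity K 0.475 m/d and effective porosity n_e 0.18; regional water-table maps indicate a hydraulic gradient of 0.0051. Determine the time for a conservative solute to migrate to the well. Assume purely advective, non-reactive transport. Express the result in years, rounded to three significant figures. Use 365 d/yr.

q = Ki = 0.475 × 0.0051 = 0.002423 m/d
v = Ki/n = 0.475·0.0051/0.18 = 0.01346 m/d
t = L / v = 862 / 0.01346 = 64050 d
   = 64050 / 365 = 175 yr

175 years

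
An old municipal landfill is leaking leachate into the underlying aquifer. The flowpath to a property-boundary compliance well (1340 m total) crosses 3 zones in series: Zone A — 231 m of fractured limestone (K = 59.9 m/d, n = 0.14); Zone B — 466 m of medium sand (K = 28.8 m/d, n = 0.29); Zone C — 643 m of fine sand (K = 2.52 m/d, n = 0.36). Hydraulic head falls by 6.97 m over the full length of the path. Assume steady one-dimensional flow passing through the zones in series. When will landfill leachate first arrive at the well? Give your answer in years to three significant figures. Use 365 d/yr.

43.2 years

Continuity: the same q passes through each zone, so ΔH = q·Σ(L_j/K_j) — the zones act as resistances in series.
Σ(L/K) = 231/59.9 + 466/28.8 + 643/2.52 = 3.856 + 16.18 + 255.2 = 275.2 d
q = ΔH / Σ(L/K) = 6.97 / 275.2 = 0.02533 m/d (same in every zone)
Zone A: v = q/n = 0.02533/0.14 = 0.1809 m/d → t_A = 231/0.1809 = 1277 d
Zone B: v = q/n = 0.02533/0.29 = 0.08734 m/d → t_B = 466/0.08734 = 5336 d
Zone C: v = q/n = 0.02533/0.36 = 0.07035 m/d → t_C = 643/0.07035 = 9139 d
Total t = 1277 + 5336 + 9139 = 15750 d
   = 15750 / 365 = 43.2 yr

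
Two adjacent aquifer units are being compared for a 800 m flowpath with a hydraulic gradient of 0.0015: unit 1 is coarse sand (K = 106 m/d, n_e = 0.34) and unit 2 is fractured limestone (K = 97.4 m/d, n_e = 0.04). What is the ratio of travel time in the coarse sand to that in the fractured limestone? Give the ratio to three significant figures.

Unit 1 (coarse sand): v = 106×0.0015/0.34 = 0.4676 m/d, t = 800/0.4676 = 1711 d
Unit 2 (fractured limestone): v = 97.4×0.0015/0.04 = 3.653 m/d, t = 800/3.653 = 219.0 d
t(coarse sand) / t(fractured limestone) = 1711/219.0 = 7.81

7.81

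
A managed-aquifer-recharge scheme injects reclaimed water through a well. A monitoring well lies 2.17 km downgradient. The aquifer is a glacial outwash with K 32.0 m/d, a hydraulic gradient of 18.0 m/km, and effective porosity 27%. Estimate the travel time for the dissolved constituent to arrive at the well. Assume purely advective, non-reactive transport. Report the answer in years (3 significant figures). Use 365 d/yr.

Darcy flux q = K·i = 32.0 × 0.018 = 0.5760 m/d
Average linear velocity = 0.5760 / 0.27 = 2.133 m/d
L = 2.17 km = 2170 m
t = L / v = 2170 / 2.133 = 1017 d
   = 1017 / 365 = 2.79 yr

2.79 years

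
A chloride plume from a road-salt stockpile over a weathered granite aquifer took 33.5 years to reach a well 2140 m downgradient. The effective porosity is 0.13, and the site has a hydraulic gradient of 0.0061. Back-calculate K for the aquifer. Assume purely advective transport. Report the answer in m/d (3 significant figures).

t = 33.5 years = 12230 d
v = L / t = 2140 / 12230 = 0.1750 m/d
K = v · n / i = 0.1750 × 0.13 / 0.0061 = 3.73 m/d

3.73 m/d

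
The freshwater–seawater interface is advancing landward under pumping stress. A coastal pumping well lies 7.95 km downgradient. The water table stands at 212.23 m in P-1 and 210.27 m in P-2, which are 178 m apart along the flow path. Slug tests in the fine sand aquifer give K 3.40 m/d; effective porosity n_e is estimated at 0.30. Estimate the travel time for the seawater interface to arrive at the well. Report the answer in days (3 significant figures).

63700 days

Hydraulic gradient i = (212.23 − 210.27) / 178 = 1.96 / 178 = 0.01101
Specific discharge q = 3.40 × 0.01101 = 0.03744 m/d
v = Ki/n = 3.40·0.01101/0.30 = 0.1248 m/d
L = 7.95 km = 7950 m
t = L / v = 7950 / 0.1248 = 63700 d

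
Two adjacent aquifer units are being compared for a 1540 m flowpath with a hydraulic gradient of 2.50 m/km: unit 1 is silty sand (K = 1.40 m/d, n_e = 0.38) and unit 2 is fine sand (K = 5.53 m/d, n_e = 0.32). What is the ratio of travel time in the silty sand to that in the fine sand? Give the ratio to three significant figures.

4.69

Unit 1 (silty sand): v = 1.40×0.0025/0.38 = 0.009211 m/d, t = 1540/0.009211 = 167200 d
Unit 2 (fine sand): v = 5.53×0.0025/0.32 = 0.04320 m/d, t = 1540/0.04320 = 35650 d
t(silty sand) / t(fine sand) = 167200/35650 = 4.69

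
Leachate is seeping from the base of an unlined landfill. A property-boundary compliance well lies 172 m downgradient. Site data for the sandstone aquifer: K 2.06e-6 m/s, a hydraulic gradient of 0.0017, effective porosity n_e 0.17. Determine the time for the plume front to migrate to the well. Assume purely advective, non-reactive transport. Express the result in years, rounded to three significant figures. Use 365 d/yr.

265 years

K = 2.06e-6 m/s × 86400 s/d = 0.1780 m/d
Darcy flux q = K·i = 0.1780 × 0.0017 = 3.026e-4 m/d
Average linear velocity = 3.026e-4 / 0.17 = 0.001780 m/d
t = L / v = 172 / 0.001780 = 96640 d
   = 96640 / 365 = 265 yr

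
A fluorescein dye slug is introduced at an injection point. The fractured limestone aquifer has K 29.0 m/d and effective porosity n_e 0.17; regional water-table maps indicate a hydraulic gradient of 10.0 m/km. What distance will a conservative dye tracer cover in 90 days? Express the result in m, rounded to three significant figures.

154 m

q = Ki = 29.0 × 0.010 = 0.2900 m/d
v_s = q/n_e = 0.2900/0.17 = 1.706 m/d
L = v × T = 1.706 × 90 = 153.5 m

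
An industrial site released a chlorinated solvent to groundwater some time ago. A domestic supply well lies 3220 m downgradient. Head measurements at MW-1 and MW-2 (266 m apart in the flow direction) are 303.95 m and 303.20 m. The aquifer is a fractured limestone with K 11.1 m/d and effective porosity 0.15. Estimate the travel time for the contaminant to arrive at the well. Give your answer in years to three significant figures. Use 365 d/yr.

42.3 years

Hydraulic gradient i = (303.95 − 303.20) / 266 = 0.75 / 266 = 0.002820
Specific discharge q = 11.1 × 0.002820 = 0.03130 m/d
Average linear velocity = 0.03130 / 0.15 = 0.2086 m/d
t = L / v = 3220 / 0.2086 = 15430 d
   = 15430 / 365 = 42.3 yr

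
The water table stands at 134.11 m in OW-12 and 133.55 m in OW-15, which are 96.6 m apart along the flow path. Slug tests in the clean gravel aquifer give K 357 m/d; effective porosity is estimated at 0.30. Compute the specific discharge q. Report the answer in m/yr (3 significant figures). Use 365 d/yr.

755 m/yr

Hydraulic gradient i = (134.11 − 133.55) / 96.6 = 0.56 / 96.6 = 0.005797
Specific discharge q = 357 × 0.005797 = 2.070 m/d
   = 2.070 × 365 = 755 m/yr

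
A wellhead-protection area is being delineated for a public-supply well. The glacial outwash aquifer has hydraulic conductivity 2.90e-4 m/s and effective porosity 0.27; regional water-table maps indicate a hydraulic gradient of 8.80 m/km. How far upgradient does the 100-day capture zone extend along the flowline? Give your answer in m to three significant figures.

K = 2.90e-4 m/s × 86400 s/d = 25.06 m/d
Specific discharge q = 25.06 × 0.0088 = 0.2205 m/d
v_s = q/n_e = 0.2205/0.27 = 0.8166 m/d
L = v × T = 0.8166 × 100 = 81.66 m

81.7 m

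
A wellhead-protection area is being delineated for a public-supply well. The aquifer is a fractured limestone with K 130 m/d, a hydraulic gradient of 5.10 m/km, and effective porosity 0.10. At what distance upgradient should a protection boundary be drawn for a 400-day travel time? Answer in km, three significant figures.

2.65 km

Specific discharge q = 130 × 0.0051 = 0.6630 m/d
Seepage velocity v = q / n = 0.6630 / 0.10 = 6.630 m/d
L = v × T = 6.630 × 400 = 2652 m
   = 2.65 km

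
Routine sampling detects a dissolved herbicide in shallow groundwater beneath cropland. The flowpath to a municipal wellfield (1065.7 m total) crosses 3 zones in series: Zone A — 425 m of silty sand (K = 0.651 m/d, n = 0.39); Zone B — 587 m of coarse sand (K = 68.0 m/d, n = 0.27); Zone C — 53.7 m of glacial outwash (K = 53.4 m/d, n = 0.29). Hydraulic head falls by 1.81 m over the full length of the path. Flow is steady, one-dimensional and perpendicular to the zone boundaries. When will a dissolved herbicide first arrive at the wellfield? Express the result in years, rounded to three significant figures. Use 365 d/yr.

341 years

Steady 1-D flow in series ⇒ the Darcy flux q is identical in every zone and the zone head losses add (resistances L/K in series).
Σ(L/K) = 425/0.651 + 587/68.0 + 53.7/53.4 = 652.8 + 8.632 + 1.006 = 662.5 d
q = ΔH / Σ(L/K) = 1.81 / 662.5 = 0.002732 m/d (same in every zone)
Zone A: v = q/n = 0.002732/0.39 = 0.007006 m/d → t_A = 425/0.007006 = 60670 d
Zone B: v = q/n = 0.002732/0.27 = 0.01012 m/d → t_B = 587/0.01012 = 58010 d
Zone C: v = q/n = 0.002732/0.29 = 0.009421 m/d → t_C = 53.7/0.009421 = 5700 d
Total t = 60670 + 58010 + 5700 = 124400 d
   = 124400 / 365 = 341 yr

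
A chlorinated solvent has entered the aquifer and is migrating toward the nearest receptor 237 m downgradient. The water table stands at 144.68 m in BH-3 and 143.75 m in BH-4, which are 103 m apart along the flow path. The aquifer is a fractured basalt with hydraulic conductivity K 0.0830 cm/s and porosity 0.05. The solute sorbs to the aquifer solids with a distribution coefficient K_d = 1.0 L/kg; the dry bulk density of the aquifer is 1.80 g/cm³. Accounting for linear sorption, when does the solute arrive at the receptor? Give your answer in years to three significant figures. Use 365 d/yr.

1.86 years

Hydraulic gradient i = (144.68 − 143.75) / 103 = 0.93 / 103 = 0.009029
K = 0.0830 cm/s × 864 = 71.71 m/d
Darcy flux q = K·i = 71.71 × 0.009029 = 0.6475 m/d
v = Ki/n = 71.71·0.009029/0.05 = 12.95 m/d
Retardation R = 1 + ρ_b·K_d/n = 1 + 1.80×1.0/0.05 = 37.00
Contaminant velocity v_c = v/R = 12.95/37.00 = 0.3500 m/d
t = L/v_c = 237/0.3500 = 677.1 d
   = 677.1/365 = 1.86 yr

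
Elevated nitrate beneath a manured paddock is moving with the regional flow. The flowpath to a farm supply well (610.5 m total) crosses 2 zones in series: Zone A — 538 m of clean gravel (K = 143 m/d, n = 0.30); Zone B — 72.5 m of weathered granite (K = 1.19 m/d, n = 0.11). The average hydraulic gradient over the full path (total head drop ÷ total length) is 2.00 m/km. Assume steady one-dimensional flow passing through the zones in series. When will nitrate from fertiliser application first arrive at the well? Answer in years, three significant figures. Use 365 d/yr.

Steady 1-D flow in series ⇒ the Darcy flux q is identical in every zone and the zone head losses add (resistances L/K in series).
Σ(L/K) = 538/143 + 72.5/1.19 = 3.762 + 60.92 = 64.69 d
K_eq = L_total / Σ(L/K) = 610.5 / 64.69 = 9.438 m/d
q = K_eq · i = 9.438 × 0.0020 = 0.01888 m/d (same in every zone)
Zone A: v = q/n = 0.01888/0.30 = 0.06292 m/d → t_A = 538/0.06292 = 8551 d
Zone B: v = q/n = 0.01888/0.11 = 0.1716 m/d → t_B = 72.5/0.1716 = 422.5 d
Total t = 8551 + 422.5 = 8973 d
   = 8973 / 365 = 24.6 yr

24.6 years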